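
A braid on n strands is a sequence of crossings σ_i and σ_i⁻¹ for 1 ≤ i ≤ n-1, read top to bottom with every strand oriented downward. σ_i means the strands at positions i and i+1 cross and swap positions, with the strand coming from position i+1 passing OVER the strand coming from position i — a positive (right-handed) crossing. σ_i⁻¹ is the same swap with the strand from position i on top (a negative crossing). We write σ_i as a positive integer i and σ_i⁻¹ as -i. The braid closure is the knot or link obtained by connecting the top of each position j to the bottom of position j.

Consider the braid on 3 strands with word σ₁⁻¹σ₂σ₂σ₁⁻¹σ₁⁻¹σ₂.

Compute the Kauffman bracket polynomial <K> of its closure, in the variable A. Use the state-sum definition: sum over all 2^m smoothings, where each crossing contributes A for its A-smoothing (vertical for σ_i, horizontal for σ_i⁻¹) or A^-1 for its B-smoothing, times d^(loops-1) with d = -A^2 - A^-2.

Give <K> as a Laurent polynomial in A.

-A^12 + 2*A^8 - 2*A^4 + 3 - 2*A^-4 + 2*A^-8 - A^-12

Derivation:
Braid: s1^-1 s2 s2 s1^-1 s1^-1 s2 on 3 strands, 6 crossings.
Writhe w = (#positive) - (#negative) = 3 - 3 = 0.
Computing the Kauffman bracket via state sum. There are 2^6 = 64 states.
Each crossing splits two ways (0=vertical, 1=horizontal). The state's weight is A^(#A-smoothings - #B-smoothings) * d^(loops - 1).
Tabulate the states by total A-exponent and number of loops L (A-exp: L × count):
  A^6: L=4 ×1
  A^4: L=3 ×6
  A^2: L=2 ×14, L=4 ×1
  A^0: L=1 ×13, L=3 ×7
  A^-2: L=2 ×14, L=4 ×1
  A^-4: L=3 ×6
  A^-6: L=4 ×1
Each group contributes A^e * Σ count * d^(L-1):
Powers of d = -A^2 - A^-2: d^2 = A^4 + 2 + A^-4; d^3 = -A^6 - 3*A^2 - 3*A^-2 - A^-6.
  A^6 * (d^3) = -A^12 - 3*A^8 - 3*A^4 - 1
  A^4 * (6*d^2) = 6*A^8 + 12*A^4 + 6
  A^2 * (14*d + d^3) = -A^8 - 17*A^4 - 17 - A^-4
  A^0 * (13 + 7*d^2) = 7*A^4 + 27 + 7*A^-4
  A^-2 * (14*d + d^3) = -A^4 - 17 - 17*A^-4 - A^-8
  A^-4 * (6*d^2) = 6 + 12*A^-4 + 6*A^-8
  A^-6 * (d^3) = -1 - 3*A^-4 - 3*A^-8 - A^-12
Summing the groups: <K> = -A^12 + 2*A^8 - 2*A^4 + 3 - 2*A^-4 + 2*A^-8 - A^-12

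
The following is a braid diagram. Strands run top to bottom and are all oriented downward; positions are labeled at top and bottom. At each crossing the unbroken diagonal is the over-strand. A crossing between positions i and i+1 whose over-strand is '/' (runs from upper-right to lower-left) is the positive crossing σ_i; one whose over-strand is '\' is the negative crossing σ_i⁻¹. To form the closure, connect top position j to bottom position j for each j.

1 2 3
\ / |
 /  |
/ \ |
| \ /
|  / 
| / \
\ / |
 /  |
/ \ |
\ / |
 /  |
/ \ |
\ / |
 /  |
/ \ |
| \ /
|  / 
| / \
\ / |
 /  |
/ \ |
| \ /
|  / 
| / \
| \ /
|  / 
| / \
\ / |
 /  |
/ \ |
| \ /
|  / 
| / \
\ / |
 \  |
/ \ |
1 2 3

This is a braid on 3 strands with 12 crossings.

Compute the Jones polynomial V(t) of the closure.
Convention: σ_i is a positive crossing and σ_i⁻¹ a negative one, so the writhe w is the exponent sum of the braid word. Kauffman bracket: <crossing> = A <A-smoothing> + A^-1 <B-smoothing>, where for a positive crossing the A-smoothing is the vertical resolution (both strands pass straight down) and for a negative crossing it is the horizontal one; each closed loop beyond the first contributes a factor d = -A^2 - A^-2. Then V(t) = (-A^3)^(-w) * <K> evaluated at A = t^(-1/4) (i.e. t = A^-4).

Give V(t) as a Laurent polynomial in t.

-t^10 + t^6 + t^4

Derivation:
Reading the diagram top to bottom ('/'-over between positions i,i+1 = s_i, '\'-over = s_i^-1): braid word = s1 s2 s1 s1 s1 s2 s1 s2 s2 s1 s2 s1^-1.
The presented braid s1 s2 s1 s1 s1 s2 s1 s2 s2 s1 s2 s1^-1 on 3 strands reduces by inverse Markov moves (closure unchanged at each step):
  Deconjugate: the word is γ·β·γ⁻¹ with γ = s1 (prefix) and γ⁻¹ = s1^-1 (suffix); strip both.
Reduced to β = s2 s1 s1 s1 s2 s1 s2 s2 s1 s2 on 3 strands, 10 crossings.
Compute on β:
Braid: s2 s1 s1 s1 s2 s1 s2 s2 s1 s2 on 3 strands, 10 crossings.
Writhe w = (#positive) - (#negative) = 10 - 0 = 10.
Computing the Kauffman bracket via state sum. There are 2^10 = 1024 states.
Smooth each crossing (0=||, 1=⌣⌢); contribution A^(Σ sign_k(1-2s_k)) * d^(L-1).
Tabulate the states by total A-exponent and number of loops L (A-exp: L × count):
  A^10: L=3 ×1
  A^8: L=2 ×10
  A^6: L=1 ×25, L=3 ×20
  A^4: L=2 ×100, L=4 ×20
  A^2: L=1 ×36, L=3 ×164, L=5 ×10
  A^0: L=2 ×108, L=4 ×142, L=6 ×2
  A^-2: L=1 ×12, L=3 ×129, L=5 ×69
  A^-4: L=2 ×24, L=4 ×78, L=6 ×18
  A^-6: L=3 ×19, L=5 ×24, L=7 ×2
  A^-8: L=4 ×7, L=6 ×3
  A^-10: L=5 ×1
Each group contributes A^e * Σ count * d^(L-1):
Powers of d = -A^2 - A^-2: d^2 = A^4 + 2 + A^-4; d^3 = -A^6 - 3*A^2 - 3*A^-2 - A^-6; d^4 = A^8 + 4*A^4 + 6 + 4*A^-4 + A^-8; d^5 = -A^10 - 5*A^6 - 10*A^2 - 10*A^-2 - 5*A^-6 - A^-10; d^6 = A^12 + 6*A^8 + 15*A^4 + 20 + 15*A^-4 + 6*A^-8 + A^-12.
  A^10 * (d^2) = A^14 + 2*A^10 + A^6
  A^8 * (10*d) = -10*A^10 - 10*A^6
  A^6 * (25 + 20*d^2) = 20*A^10 + 65*A^6 + 20*A^2
  A^4 * (100*d + 20*d^3) = -20*A^10 - 160*A^6 - 160*A^2 - 20*A^-2
  A^2 * (36 + 164*d^2 + 10*d^4) = 10*A^10 + 204*A^6 + 424*A^2 + 204*A^-2 + 10*A^-6
  A^0 * (108*d + 142*d^3 + 2*d^5) = -2*A^10 - 152*A^6 - 554*A^2 - 554*A^-2 - 152*A^-6 - 2*A^-10
  A^-2 * (12 + 129*d^2 + 69*d^4) = 69*A^6 + 405*A^2 + 684*A^-2 + 405*A^-6 + 69*A^-10
  A^-4 * (24*d + 78*d^3 + 18*d^5) = -18*A^6 - 168*A^2 - 438*A^-2 - 438*A^-6 - 168*A^-10 - 18*A^-14
  A^-6 * (19*d^2 + 24*d^4 + 2*d^6) = 2*A^6 + 36*A^2 + 145*A^-2 + 222*A^-6 + 145*A^-10 + 36*A^-14 + 2*A^-18
  A^-8 * (7*d^3 + 3*d^5) = -3*A^2 - 22*A^-2 - 51*A^-6 - 51*A^-10 - 22*A^-14 - 3*A^-18
  A^-10 * (d^4) = A^-2 + 4*A^-6 + 6*A^-10 + 4*A^-14 + A^-18
Summing the groups: <K> = A^14 + A^6 - A^-10
Normalise by the writhe: (-A^3)^(-w) = (-A^3)^(-10) = A^-30, so f(A) = A^-30 * <K> = A^-16 + A^-24 - A^-40.
Substitute A = t^(-1/4), i.e. A^e → t^(-e/4): V(t) = -t^10 + t^6 + t^4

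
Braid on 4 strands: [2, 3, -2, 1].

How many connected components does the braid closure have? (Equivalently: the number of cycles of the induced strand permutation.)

2

Derivation:
Track the strand permutation on 4 strands, starting from identity.
  step 1: s2 swaps positions 2,3 -> [1 3 2 4]
  step 2: s3 swaps positions 3,4 -> [1 3 4 2]
  step 3: s2^-1 swaps positions 2,3 -> [1 4 3 2]
  step 4: s1 swaps positions 1,2 -> [4 1 3 2]
Final permutation (position -> original strand): [4 1 3 2]
Closure components = cycle count of this permutation = 2.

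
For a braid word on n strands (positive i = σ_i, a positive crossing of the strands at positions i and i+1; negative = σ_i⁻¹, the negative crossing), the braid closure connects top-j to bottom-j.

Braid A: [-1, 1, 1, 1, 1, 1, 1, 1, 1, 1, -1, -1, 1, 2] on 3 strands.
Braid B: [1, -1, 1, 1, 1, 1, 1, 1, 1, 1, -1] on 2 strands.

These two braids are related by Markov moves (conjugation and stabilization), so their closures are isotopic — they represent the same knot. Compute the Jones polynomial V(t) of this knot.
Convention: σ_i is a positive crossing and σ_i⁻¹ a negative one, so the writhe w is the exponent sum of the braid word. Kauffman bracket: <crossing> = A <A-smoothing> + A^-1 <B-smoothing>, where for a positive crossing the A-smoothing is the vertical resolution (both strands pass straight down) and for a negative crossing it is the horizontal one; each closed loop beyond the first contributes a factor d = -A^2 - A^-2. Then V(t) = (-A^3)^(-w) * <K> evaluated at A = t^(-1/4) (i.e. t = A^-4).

-t^10 + t^9 - t^8 + t^7 - t^6 + t^5 + t^3

Derivation:
Markov-equivalent braids have isotopic closures, hence identical knot invariants. Strip the Markov moves from each word to reach a common short braid β, then compute V(t) once on β.
Braid A: s1^-1 s1 s1 s1 s1 s1 s1 s1 s1 s1 s1^-1 s1^-1 s1 s2 on 3 strands reduces by inverse Markov moves (closure unchanged at each step):
  Destabilize: the word has the form β·s2 where s2 occurs only as the final letter (β ∈ B_2); drop it and the last strand → 2 strands.
  Deconjugate: the word is γ·β·γ⁻¹ with γ = s1^-1 s1 (prefix) and γ⁻¹ = s1^-1 s1 (suffix); strip both.
  Deconjugate: the word is γ·β·γ⁻¹ with γ = s1 (prefix) and γ⁻¹ = s1^-1 (suffix); strip both.
Reduced to β = s1 s1 s1 s1 s1 s1 s1 on 2 strands, 7 crossings.
Braid B: s1 s1^-1 s1 s1 s1 s1 s1 s1 s1 s1 s1^-1 on 2 strands reduces by inverse Markov moves (closure unchanged at each step):
  Deconjugate: the word is γ·β·γ⁻¹ with γ = s1 s1^-1 (prefix) and γ⁻¹ = s1 s1^-1 (suffix); strip both.
Reduced to β = s1 s1 s1 s1 s1 s1 s1 on 2 strands, 7 crossings.
Both give the same β = s1 s1 s1 s1 s1 s1 s1 on 2 strands, so one state sum suffices:
Braid: s1 s1 s1 s1 s1 s1 s1 on 2 strands, 7 crossings.
Writhe w = (#positive) - (#negative) = 7 - 0 = 7.
Computing the Kauffman bracket via state sum. There are 2^7 = 128 states.
Smooth each crossing (0=||, 1=⌣⌢); contribution A^(Σ sign_k(1-2s_k)) * d^(L-1).
Tabulate the states by total A-exponent and number of loops L (A-exp: L × count):
  A^7: L=2 ×1
  A^5: L=1 ×7
  A^3: L=2 ×21
  A^1: L=3 ×35
  A^-1: L=4 ×35
  A^-3: L=5 ×21
  A^-5: L=6 ×7
  A^-7: L=7 ×1
Each group contributes A^e * Σ count * d^(L-1):
Powers of d = -A^2 - A^-2: d^2 = A^4 + 2 + A^-4; d^3 = -A^6 - 3*A^2 - 3*A^-2 - A^-6; d^4 = A^8 + 4*A^4 + 6 + 4*A^-4 + A^-8; d^5 = -A^10 - 5*A^6 - 10*A^2 - 10*A^-2 - 5*A^-6 - A^-10; d^6 = A^12 + 6*A^8 + 15*A^4 + 20 + 15*A^-4 + 6*A^-8 + A^-12.
  A^7 * (d) = -A^9 - A^5
  A^5 * (7) = 7*A^5
  A^3 * (21*d) = -21*A^5 - 21*A
  A^1 * (35*d^2) = 35*A^5 + 70*A + 35*A^-3
  A^-1 * (35*d^3) = -35*A^5 - 105*A - 105*A^-3 - 35*A^-7
  A^-3 * (21*d^4) = 21*A^5 + 84*A + 126*A^-3 + 84*A^-7 + 21*A^-11
  A^-5 * (7*d^5) = -7*A^5 - 35*A - 70*A^-3 - 70*A^-7 - 35*A^-11 - 7*A^-15
  A^-7 * (d^6) = A^5 + 6*A + 15*A^-3 + 20*A^-7 + 15*A^-11 + 6*A^-15 + A^-19
Summing the groups: <K> = -A^9 - A + A^-3 - A^-7 + A^-11 - A^-15 + A^-19
Normalise by the writhe: (-A^3)^(-w) = (-A^3)^(-7) = -A^-21, so f(A) = -A^-21 * <K> = A^-12 + A^-20 - A^-24 + A^-28 - A^-32 + A^-36 - A^-40.
Substitute A = t^(-1/4), i.e. A^e → t^(-e/4): V(t) = -t^10 + t^9 - t^8 + t^7 - t^6 + t^5 + t^3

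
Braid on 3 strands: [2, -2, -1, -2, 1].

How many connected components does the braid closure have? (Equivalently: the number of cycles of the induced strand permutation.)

2

Derivation:
Track the strand permutation on 3 strands, starting from identity.
  step 1: s2 swaps positions 2,3 -> [1 3 2]
  step 2: s2^-1 swaps positions 2,3 -> [1 2 3]
  step 3: s1^-1 swaps positions 1,2 -> [2 1 3]
  step 4: s2^-1 swaps positions 2,3 -> [2 3 1]
  step 5: s1 swaps positions 1,2 -> [3 2 1]
Final permutation (position -> original strand): [3 2 1]
Closure components = cycle count of this permutation = 2.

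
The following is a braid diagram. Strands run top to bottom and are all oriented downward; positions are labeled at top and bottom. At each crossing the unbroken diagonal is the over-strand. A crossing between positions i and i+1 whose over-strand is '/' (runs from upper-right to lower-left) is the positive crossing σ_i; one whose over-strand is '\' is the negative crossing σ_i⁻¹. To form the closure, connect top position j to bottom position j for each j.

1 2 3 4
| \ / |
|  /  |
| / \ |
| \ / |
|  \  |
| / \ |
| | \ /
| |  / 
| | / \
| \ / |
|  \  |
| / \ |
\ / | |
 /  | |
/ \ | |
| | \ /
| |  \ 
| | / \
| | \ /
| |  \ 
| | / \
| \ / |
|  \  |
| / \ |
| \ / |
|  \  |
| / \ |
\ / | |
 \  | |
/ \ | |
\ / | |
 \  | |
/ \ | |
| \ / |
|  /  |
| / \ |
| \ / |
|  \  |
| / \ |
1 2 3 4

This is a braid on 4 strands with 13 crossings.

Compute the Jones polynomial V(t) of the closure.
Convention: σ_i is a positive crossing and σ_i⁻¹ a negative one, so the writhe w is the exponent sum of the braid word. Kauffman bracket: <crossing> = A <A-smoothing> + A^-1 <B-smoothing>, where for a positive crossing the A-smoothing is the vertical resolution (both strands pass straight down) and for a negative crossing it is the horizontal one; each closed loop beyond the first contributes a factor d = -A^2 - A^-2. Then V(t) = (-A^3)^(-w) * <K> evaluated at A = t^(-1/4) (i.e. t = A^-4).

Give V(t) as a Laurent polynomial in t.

Reading the diagram top to bottom ('/'-over between positions i,i+1 = s_i, '\'-over = s_i^-1): braid word = s2 s2^-1 s3 s2^-1 s1 s3^-1 s3^-1 s2^-1 s2^-1 s1^-1 s1^-1 s2 s2^-1.
The presented braid s2 s2^-1 s3 s2^-1 s1 s3^-1 s3^-1 s2^-1 s2^-1 s1^-1 s1^-1 s2 s2^-1 on 4 strands reduces by inverse Markov moves (closure unchanged at each step):
  Deconjugate: the word is γ·β·γ⁻¹ with γ = s2 s2^-1 (prefix) and γ⁻¹ = s2 s2^-1 (suffix); strip both.
Reduced to β = s3 s2^-1 s1 s3^-1 s3^-1 s2^-1 s2^-1 s1^-1 s1^-1 on 4 strands, 9 crossings.
Compute on β:
Braid: s3 s2^-1 s1 s3^-1 s3^-1 s2^-1 s2^-1 s1^-1 s1^-1 on 4 strands, 9 crossings.
Writhe w = (#positive) - (#negative) = 2 - 7 = -5.
State-sum expansion of <K>. There are 2^9 = 512 states.
Smooth each crossing (0=||, 1=⌣⌢); contribution A^(Σ sign_k(1-2s_k)) * d^(L-1).
Tabulate the states by total A-exponent and number of loops L (A-exp: L × count):
  A^9: L=5 ×1
  A^7: L=4 ×9
  A^5: L=3 ×31, L=5 ×5
  A^3: L=2 ×48, L=4 ×35, L=6 ×1
  A^1: L=1 ×28, L=3 ×86, L=5 ×12
  A^-1: L=2 ×82, L=4 ×43, L=6 ×1
  A^-3: L=1 ×20, L=3 ×58, L=5 ×6
  A^-5: L=2 ×25, L=4 ×11
  A^-7: L=1 ×3, L=3 ×6
  A^-9: L=2 ×1
Each group contributes A^e * Σ count * d^(L-1):
Powers of d = -A^2 - A^-2: d^2 = A^4 + 2 + A^-4; d^3 = -A^6 - 3*A^2 - 3*A^-2 - A^-6; d^4 = A^8 + 4*A^4 + 6 + 4*A^-4 + A^-8; d^5 = -A^10 - 5*A^6 - 10*A^2 - 10*A^-2 - 5*A^-6 - A^-10.
  A^9 * (d^4) = A^17 + 4*A^13 + 6*A^9 + 4*A^5 + A
  A^7 * (9*d^3) = -9*A^13 - 27*A^9 - 27*A^5 - 9*A
  A^5 * (31*d^2 + 5*d^4) = 5*A^13 + 51*A^9 + 92*A^5 + 51*A + 5*A^-3
  A^3 * (48*d + 35*d^3 + d^5) = -A^13 - 40*A^9 - 163*A^5 - 163*A - 40*A^-3 - A^-7
  A^1 * (28 + 86*d^2 + 12*d^4) = 12*A^9 + 134*A^5 + 272*A + 134*A^-3 + 12*A^-7
  A^-1 * (82*d + 43*d^3 + d^5) = -A^9 - 48*A^5 - 221*A - 221*A^-3 - 48*A^-7 - A^-11
  A^-3 * (20 + 58*d^2 + 6*d^4) = 6*A^5 + 82*A + 172*A^-3 + 82*A^-7 + 6*A^-11
  A^-5 * (25*d + 11*d^3) = -11*A - 58*A^-3 - 58*A^-7 - 11*A^-11
  A^-7 * (3 + 6*d^2) = 6*A^-3 + 15*A^-7 + 6*A^-11
  A^-9 * (d) = -A^-7 - A^-11
Summing the groups: <K> = A^17 - A^13 + A^9 - 2*A^5 + 2*A - 2*A^-3 + A^-7 - A^-11
Normalise by the writhe: (-A^3)^(-w) = (-A^3)^(5) = -A^15, so f(A) = -A^15 * <K> = -A^32 + A^28 - A^24 + 2*A^20 - 2*A^16 + 2*A^12 - A^8 + A^4.
Substitute A = t^(-1/4), i.e. A^e → t^(-e/4): V(t) = t^-1 - t^-2 + 2*t^-3 - 2*t^-4 + 2*t^-5 - t^-6 + t^-7 - t^-8

Answer: t^-1 - t^-2 + 2*t^-3 - 2*t^-4 + 2*t^-5 - t^-6 + t^-7 - t^-8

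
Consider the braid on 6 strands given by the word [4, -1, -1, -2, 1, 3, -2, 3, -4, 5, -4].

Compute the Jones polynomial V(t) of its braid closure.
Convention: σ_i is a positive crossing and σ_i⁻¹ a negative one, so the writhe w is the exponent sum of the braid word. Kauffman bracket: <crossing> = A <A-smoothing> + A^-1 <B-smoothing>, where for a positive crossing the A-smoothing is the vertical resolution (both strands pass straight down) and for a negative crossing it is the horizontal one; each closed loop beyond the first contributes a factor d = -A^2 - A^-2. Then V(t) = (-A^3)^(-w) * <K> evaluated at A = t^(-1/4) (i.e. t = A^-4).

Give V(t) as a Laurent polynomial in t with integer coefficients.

t^2 - t + 2 - 2*t^-1 + t^-2 - t^-3 + t^-4

Derivation:
The presented braid s4 s1^-1 s1^-1 s2^-1 s1 s3 s2^-1 s3 s4^-1 s5 s4^-1 on 6 strands reduces by inverse Markov moves (closure unchanged at each step):
  Deconjugate: the word is γ·β·γ⁻¹ with γ = s4 (prefix) and γ⁻¹ = s4^-1 (suffix); strip both.
  Destabilize: the word has the form β·s5 where s5 occurs only as the final letter (β ∈ B_5); drop it and the last strand → 5 strands.
  Destabilize: the word has the form β·s4^-1 where s4^-1 occurs only as the final letter (β ∈ B_4); drop it and the last strand → 4 strands.
Reduced to β = s1^-1 s1^-1 s2^-1 s1 s3 s2^-1 s3 on 4 strands, 7 crossings.
Compute on β:
Braid: s1^-1 s1^-1 s2^-1 s1 s3 s2^-1 s3 on 4 strands, 7 crossings.
Writhe w = (#positive) - (#negative) = 3 - 4 = -1.
Computing the Kauffman bracket via state sum. There are 2^7 = 128 states.
Each crossing splits two ways (0=vertical, 1=horizontal). The state's weight is A^(#A-smoothings - #B-smoothings) * d^(loops - 1).
Tabulate the states by total A-exponent and number of loops L (A-exp: L × count):
  A^7: L=4 ×1
  A^5: L=3 ×7
  A^3: L=2 ×17, L=4 ×4
  A^1: L=1 ×14, L=3 ×20, L=5 ×1
  A^-1: L=2 ×27, L=4 ×8
  A^-3: L=1 ×5, L=3 ×15, L=5 ×1
  A^-5: L=2 ×4, L=4 ×3
  A^-7: L=3 ×1
Each group contributes A^e * Σ count * d^(L-1):
Powers of d = -A^2 - A^-2: d^2 = A^4 + 2 + A^-4; d^3 = -A^6 - 3*A^2 - 3*A^-2 - A^-6; d^4 = A^8 + 4*A^4 + 6 + 4*A^-4 + A^-8.
  A^7 * (d^3) = -A^13 - 3*A^9 - 3*A^5 - A
  A^5 * (7*d^2) = 7*A^9 + 14*A^5 + 7*A
  A^3 * (17*d + 4*d^3) = -4*A^9 - 29*A^5 - 29*A - 4*A^-3
  A^1 * (14 + 20*d^2 + d^4) = A^9 + 24*A^5 + 60*A + 24*A^-3 + A^-7
  A^-1 * (27*d + 8*d^3) = -8*A^5 - 51*A - 51*A^-3 - 8*A^-7
  A^-3 * (5 + 15*d^2 + d^4) = A^5 + 19*A + 41*A^-3 + 19*A^-7 + A^-11
  A^-5 * (4*d + 3*d^3) = -3*A - 13*A^-3 - 13*A^-7 - 3*A^-11
  A^-7 * (d^2) = A^-3 + 2*A^-7 + A^-11
Summing the groups: <K> = -A^13 + A^9 - A^5 + 2*A - 2*A^-3 + A^-7 - A^-11
Normalise by the writhe: (-A^3)^(-w) = (-A^3)^(1) = -A^3, so f(A) = -A^3 * <K> = A^16 - A^12 + A^8 - 2*A^4 + 2 - A^-4 + A^-8.
Substitute A = t^(-1/4), i.e. A^e → t^(-e/4): V(t) = t^2 - t + 2 - 2*t^-1 + t^-2 - t^-3 + t^-4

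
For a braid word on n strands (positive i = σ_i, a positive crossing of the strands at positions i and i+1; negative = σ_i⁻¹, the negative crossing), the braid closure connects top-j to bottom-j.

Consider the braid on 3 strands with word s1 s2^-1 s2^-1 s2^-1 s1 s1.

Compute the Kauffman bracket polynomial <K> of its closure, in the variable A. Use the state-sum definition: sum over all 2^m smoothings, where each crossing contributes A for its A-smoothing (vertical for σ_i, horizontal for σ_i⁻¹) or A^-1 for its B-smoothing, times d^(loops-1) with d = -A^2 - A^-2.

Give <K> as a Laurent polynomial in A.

Braid: s1 s2^-1 s2^-1 s2^-1 s1 s1 on 3 strands, 6 crossings.
Writhe w = (#positive) - (#negative) = 3 - 3 = 0.
State-sum expansion of <K>. There are 2^6 = 64 states.
Smooth each crossing (0=||, 1=⌣⌢); contribution A^(Σ sign_k(1-2s_k)) * d^(L-1).
Tabulate the states by total A-exponent and number of loops L (A-exp: L × count):
  A^6: L=4 ×1
  A^4: L=3 ×6
  A^2: L=2 ×12, L=4 ×3
  A^0: L=1 ×9, L=3 ×10, L=5 ×1
  A^-2: L=2 ×12, L=4 ×3
  A^-4: L=3 ×6
  A^-6: L=4 ×1
Each group contributes A^e * Σ count * d^(L-1):
Powers of d = -A^2 - A^-2: d^2 = A^4 + 2 + A^-4; d^3 = -A^6 - 3*A^2 - 3*A^-2 - A^-6; d^4 = A^8 + 4*A^4 + 6 + 4*A^-4 + A^-8.
  A^6 * (d^3) = -A^12 - 3*A^8 - 3*A^4 - 1
  A^4 * (6*d^2) = 6*A^8 + 12*A^4 + 6
  A^2 * (12*d + 3*d^3) = -3*A^8 - 21*A^4 - 21 - 3*A^-4
  A^0 * (9 + 10*d^2 + d^4) = A^8 + 14*A^4 + 35 + 14*A^-4 + A^-8
  A^-2 * (12*d + 3*d^3) = -3*A^4 - 21 - 21*A^-4 - 3*A^-8
  A^-4 * (6*d^2) = 6 + 12*A^-4 + 6*A^-8
  A^-6 * (d^3) = -1 - 3*A^-4 - 3*A^-8 - A^-12
Summing the groups: <K> = -A^12 + A^8 - A^4 + 3 - A^-4 + A^-8 - A^-12

Answer: -A^12 + A^8 - A^4 + 3 - A^-4 + A^-8 - A^-12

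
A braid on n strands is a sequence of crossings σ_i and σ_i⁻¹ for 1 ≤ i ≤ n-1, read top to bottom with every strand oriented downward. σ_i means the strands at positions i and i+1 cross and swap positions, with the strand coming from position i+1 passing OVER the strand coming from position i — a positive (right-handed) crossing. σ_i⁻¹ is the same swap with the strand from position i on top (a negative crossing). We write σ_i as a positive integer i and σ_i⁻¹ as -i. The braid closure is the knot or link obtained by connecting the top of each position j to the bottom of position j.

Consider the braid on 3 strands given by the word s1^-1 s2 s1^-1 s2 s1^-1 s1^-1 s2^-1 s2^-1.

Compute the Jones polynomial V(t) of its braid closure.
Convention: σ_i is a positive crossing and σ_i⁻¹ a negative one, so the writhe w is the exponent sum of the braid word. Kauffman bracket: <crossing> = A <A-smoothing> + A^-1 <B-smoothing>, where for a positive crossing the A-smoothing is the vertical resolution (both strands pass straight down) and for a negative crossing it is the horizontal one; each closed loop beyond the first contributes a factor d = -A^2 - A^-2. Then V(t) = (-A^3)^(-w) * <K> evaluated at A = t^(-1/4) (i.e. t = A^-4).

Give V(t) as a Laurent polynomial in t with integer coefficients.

Braid: s1^-1 s2 s1^-1 s2 s1^-1 s1^-1 s2^-1 s2^-1 on 3 strands, 8 crossings.
Writhe w = (#positive) - (#negative) = 2 - 6 = -4.
Enumerate smoothing states for the bracket polynomial. There are 2^8 = 256 states.
Smooth each crossing (0=||, 1=⌣⌢); contribution A^(Σ sign_k(1-2s_k)) * d^(L-1).
Tabulate the states by total A-exponent and number of loops L (A-exp: L × count):
  A^8: L=5 ×1
  A^6: L=4 ×8
  A^4: L=3 ×26, L=5 ×2
  A^2: L=2 ×41, L=4 ×15
  A^0: L=1 ×26, L=3 ×43, L=5 ×1
  A^-2: L=2 ×47, L=4 ×9
  A^-4: L=1 ×11, L=3 ×16, L=5 ×1
  A^-6: L=2 ×6, L=4 ×2
  A^-8: L=3 ×1
Each group contributes A^e * Σ count * d^(L-1):
Powers of d = -A^2 - A^-2: d^2 = A^4 + 2 + A^-4; d^3 = -A^6 - 3*A^2 - 3*A^-2 - A^-6; d^4 = A^8 + 4*A^4 + 6 + 4*A^-4 + A^-8.
  A^8 * (d^4) = A^16 + 4*A^12 + 6*A^8 + 4*A^4 + 1
  A^6 * (8*d^3) = -8*A^12 - 24*A^8 - 24*A^4 - 8
  A^4 * (26*d^2 + 2*d^4) = 2*A^12 + 34*A^8 + 64*A^4 + 34 + 2*A^-4
  A^2 * (41*d + 15*d^3) = -15*A^8 - 86*A^4 - 86 - 15*A^-4
  A^0 * (26 + 43*d^2 + d^4) = A^8 + 47*A^4 + 118 + 47*A^-4 + A^-8
  A^-2 * (47*d + 9*d^3) = -9*A^4 - 74 - 74*A^-4 - 9*A^-8
  A^-4 * (11 + 16*d^2 + d^4) = A^4 + 20 + 49*A^-4 + 20*A^-8 + A^-12
  A^-6 * (6*d + 2*d^3) = -2 - 12*A^-4 - 12*A^-8 - 2*A^-12
  A^-8 * (d^2) = A^-4 + 2*A^-8 + A^-12
Summing the groups: <K> = A^16 - 2*A^12 + 2*A^8 - 3*A^4 + 3 - 2*A^-4 + 2*A^-8
Normalise by the writhe: (-A^3)^(-w) = (-A^3)^(4) = A^12, so f(A) = A^12 * <K> = A^28 - 2*A^24 + 2*A^20 - 3*A^16 + 3*A^12 - 2*A^8 + 2*A^4.
Substitute A = t^(-1/4), i.e. A^e → t^(-e/4): V(t) = 2*t^-1 - 2*t^-2 + 3*t^-3 - 3*t^-4 + 2*t^-5 - 2*t^-6 + t^-7

Answer: 2*t^-1 - 2*t^-2 + 3*t^-3 - 3*t^-4 + 2*t^-5 - 2*t^-6 + t^-7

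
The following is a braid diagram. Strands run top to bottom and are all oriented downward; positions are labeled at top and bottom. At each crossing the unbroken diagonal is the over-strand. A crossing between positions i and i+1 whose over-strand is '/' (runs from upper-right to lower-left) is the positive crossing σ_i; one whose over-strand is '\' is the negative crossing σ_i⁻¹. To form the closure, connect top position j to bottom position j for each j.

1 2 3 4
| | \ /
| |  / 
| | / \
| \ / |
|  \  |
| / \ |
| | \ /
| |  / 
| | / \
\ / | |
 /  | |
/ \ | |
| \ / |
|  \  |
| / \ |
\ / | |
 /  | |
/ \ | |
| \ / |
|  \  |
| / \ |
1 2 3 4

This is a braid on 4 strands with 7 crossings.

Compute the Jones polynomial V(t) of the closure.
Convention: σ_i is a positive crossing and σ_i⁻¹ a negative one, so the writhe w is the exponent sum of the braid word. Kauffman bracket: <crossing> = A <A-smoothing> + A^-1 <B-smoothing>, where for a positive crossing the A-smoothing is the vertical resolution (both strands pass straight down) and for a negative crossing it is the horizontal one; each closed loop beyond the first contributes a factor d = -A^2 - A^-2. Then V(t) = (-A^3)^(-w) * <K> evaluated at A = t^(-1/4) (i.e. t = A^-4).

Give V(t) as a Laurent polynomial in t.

Reading the diagram top to bottom ('/'-over between positions i,i+1 = s_i, '\'-over = s_i^-1): braid word = s3 s2^-1 s3 s1 s2^-1 s1 s2^-1.
Braid: s3 s2^-1 s3 s1 s2^-1 s1 s2^-1 on 4 strands, 7 crossings.
Writhe w = (#positive) - (#negative) = 4 - 3 = 1.
Computing the Kauffman bracket via state sum. There are 2^7 = 128 states.
Each crossing splits two ways (0=vertical, 1=horizontal). The state's weight is A^(#A-smoothings - #B-smoothings) * d^(loops - 1).
Tabulate the states by total A-exponent and number of loops L (A-exp: L × count):
  A^7: L=5 ×1
  A^5: L=4 ×7
  A^3: L=3 ×21
  A^1: L=2 ×32, L=4 ×3
  A^-1: L=1 ×21, L=3 ×14
  A^-3: L=2 ×19, L=4 ×2
  A^-5: L=3 ×7
  A^-7: L=4 ×1
Each group contributes A^e * Σ count * d^(L-1):
Powers of d = -A^2 - A^-2: d^2 = A^4 + 2 + A^-4; d^3 = -A^6 - 3*A^2 - 3*A^-2 - A^-6; d^4 = A^8 + 4*A^4 + 6 + 4*A^-4 + A^-8.
  A^7 * (d^4) = A^15 + 4*A^11 + 6*A^7 + 4*A^3 + A^-1
  A^5 * (7*d^3) = -7*A^11 - 21*A^7 - 21*A^3 - 7*A^-1
  A^3 * (21*d^2) = 21*A^7 + 42*A^3 + 21*A^-1
  A^1 * (32*d + 3*d^3) = -3*A^7 - 41*A^3 - 41*A^-1 - 3*A^-5
  A^-1 * (21 + 14*d^2) = 14*A^3 + 49*A^-1 + 14*A^-5
  A^-3 * (19*d + 2*d^3) = -2*A^3 - 25*A^-1 - 25*A^-5 - 2*A^-9
  A^-5 * (7*d^2) = 7*A^-1 + 14*A^-5 + 7*A^-9
  A^-7 * (d^3) = -A^-1 - 3*A^-5 - 3*A^-9 - A^-13
Summing the groups: <K> = A^15 - 3*A^11 + 3*A^7 - 4*A^3 + 4*A^-1 - 3*A^-5 + 2*A^-9 - A^-13
Normalise by the writhe: (-A^3)^(-w) = (-A^3)^(-1) = -A^-3, so f(A) = -A^-3 * <K> = -A^12 + 3*A^8 - 3*A^4 + 4 - 4*A^-4 + 3*A^-8 - 2*A^-12 + A^-16.
Substitute A = t^(-1/4), i.e. A^e → t^(-e/4): V(t) = t^4 - 2*t^3 + 3*t^2 - 4*t + 4 - 3*t^-1 + 3*t^-2 - t^-3

Answer: t^4 - 2*t^3 + 3*t^2 - 4*t + 4 - 3*t^-1 + 3*t^-2 - t^-3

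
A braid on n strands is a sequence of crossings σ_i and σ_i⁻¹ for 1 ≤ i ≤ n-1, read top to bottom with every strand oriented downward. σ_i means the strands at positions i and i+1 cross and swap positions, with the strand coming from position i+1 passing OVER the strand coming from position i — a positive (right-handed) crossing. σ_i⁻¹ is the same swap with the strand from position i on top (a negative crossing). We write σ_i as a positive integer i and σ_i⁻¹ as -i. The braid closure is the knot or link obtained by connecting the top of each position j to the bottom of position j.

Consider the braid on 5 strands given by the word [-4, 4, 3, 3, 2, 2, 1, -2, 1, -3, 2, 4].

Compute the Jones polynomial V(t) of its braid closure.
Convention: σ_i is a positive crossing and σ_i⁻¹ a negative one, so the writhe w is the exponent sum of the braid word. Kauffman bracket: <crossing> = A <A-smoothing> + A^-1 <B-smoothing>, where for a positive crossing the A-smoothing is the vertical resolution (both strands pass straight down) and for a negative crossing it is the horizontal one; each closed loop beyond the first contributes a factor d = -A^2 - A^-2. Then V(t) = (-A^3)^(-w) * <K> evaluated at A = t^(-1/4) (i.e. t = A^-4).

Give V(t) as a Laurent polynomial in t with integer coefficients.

-t^8 + t^7 - 2*t^6 + 3*t^5 - 2*t^4 + 3*t^3 - 2*t^2 + t

Derivation:
The presented braid s4^-1 s4 s3 s3 s2 s2 s1 s2^-1 s1 s3^-1 s2 s4 on 5 strands reduces by inverse Markov moves (closure unchanged at each step):
  Deconjugate: the word is γ·β·γ⁻¹ with γ = s4^-1 (prefix) and γ⁻¹ = s4 (suffix); strip both.
Reduced to β = s4 s3 s3 s2 s2 s1 s2^-1 s1 s3^-1 s2 on 5 strands, 10 crossings.
Compute on β:
Braid: s4 s3 s3 s2 s2 s1 s2^-1 s1 s3^-1 s2 on 5 strands, 10 crossings.
Writhe w = (#positive) - (#negative) = 8 - 2 = 6.
State-sum expansion of <K>. There are 2^10 = 1024 states.
For each crossing: s=0 is the vertical smoothing, s=1 horizontal. Crossing k contributes A^(sign_k * (1 - 2*s_k)); loop factor d = -A^2 - A^-2.
Tabulate the states by total A-exponent and number of loops L (A-exp: L × count):
  A^10: L=3 ×1
  A^8: L=2 ×3, L=4 ×7
  A^6: L=1 ×2, L=3 ×29, L=5 ×14
  A^4: L=2 ×39, L=4 ×72, L=6 ×9
  A^2: L=1 ×17, L=3 ×137, L=5 ×54, L=7 ×2
  A^0: L=2 ×109, L=4 ×128, L=6 ×15
  A^-2: L=1 ×30, L=3 ×132, L=5 ×47, L=7 ×1
  A^-4: L=2 ×49, L=4 ×65, L=6 ×6
  A^-6: L=3 ×31, L=5 ×14
  A^-8: L=4 ×9, L=6 ×1
  A^-10: L=5 ×1
Each group contributes A^e * Σ count * d^(L-1):
Powers of d = -A^2 - A^-2: d^2 = A^4 + 2 + A^-4; d^3 = -A^6 - 3*A^2 - 3*A^-2 - A^-6; d^4 = A^8 + 4*A^4 + 6 + 4*A^-4 + A^-8; d^5 = -A^10 - 5*A^6 - 10*A^2 - 10*A^-2 - 5*A^-6 - A^-10; d^6 = A^12 + 6*A^8 + 15*A^4 + 20 + 15*A^-4 + 6*A^-8 + A^-12.
  A^10 * (d^2) = A^14 + 2*A^10 + A^6
  A^8 * (3*d + 7*d^3) = -7*A^14 - 24*A^10 - 24*A^6 - 7*A^2
  A^6 * (2 + 29*d^2 + 14*d^4) = 14*A^14 + 85*A^10 + 144*A^6 + 85*A^2 + 14*A^-2
  A^4 * (39*d + 72*d^3 + 9*d^5) = -9*A^14 - 117*A^10 - 345*A^6 - 345*A^2 - 117*A^-2 - 9*A^-6
  A^2 * (17 + 137*d^2 + 54*d^4 + 2*d^6) = 2*A^14 + 66*A^10 + 383*A^6 + 655*A^2 + 383*A^-2 + 66*A^-6 + 2*A^-10
  A^0 * (109*d + 128*d^3 + 15*d^5) = -15*A^10 - 203*A^6 - 643*A^2 - 643*A^-2 - 203*A^-6 - 15*A^-10
  A^-2 * (30 + 132*d^2 + 47*d^4 + d^6) = A^10 + 53*A^6 + 335*A^2 + 596*A^-2 + 335*A^-6 + 53*A^-10 + A^-14
  A^-4 * (49*d + 65*d^3 + 6*d^5) = -6*A^6 - 95*A^2 - 304*A^-2 - 304*A^-6 - 95*A^-10 - 6*A^-14
  A^-6 * (31*d^2 + 14*d^4) = 14*A^2 + 87*A^-2 + 146*A^-6 + 87*A^-10 + 14*A^-14
  A^-8 * (9*d^3 + d^5) = -A^2 - 14*A^-2 - 37*A^-6 - 37*A^-10 - 14*A^-14 - A^-18
  A^-10 * (d^4) = A^-2 + 4*A^-6 + 6*A^-10 + 4*A^-14 + A^-18
Summing the groups: <K> = A^14 - 2*A^10 + 3*A^6 - 2*A^2 + 3*A^-2 - 2*A^-6 + A^-10 - A^-14
Normalise by the writhe: (-A^3)^(-w) = (-A^3)^(-6) = A^-18, so f(A) = A^-18 * <K> = A^-4 - 2*A^-8 + 3*A^-12 - 2*A^-16 + 3*A^-20 - 2*A^-24 + A^-28 - A^-32.
Substitute A = t^(-1/4), i.e. A^e → t^(-e/4): V(t) = -t^8 + t^7 - 2*t^6 + 3*t^5 - 2*t^4 + 3*t^3 - 2*t^2 + t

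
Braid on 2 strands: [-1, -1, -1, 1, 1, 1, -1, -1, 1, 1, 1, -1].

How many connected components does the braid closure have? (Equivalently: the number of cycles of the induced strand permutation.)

Track the strand permutation on 2 strands, starting from identity.
  step 1: s1^-1 swaps positions 1,2 -> [2 1]
  step 2: s1^-1 swaps positions 1,2 -> [1 2]
  step 3: s1^-1 swaps positions 1,2 -> [2 1]
  step 4: s1 swaps positions 1,2 -> [1 2]
  step 5: s1 swaps positions 1,2 -> [2 1]
  step 6: s1 swaps positions 1,2 -> [1 2]
  step 7: s1^-1 swaps positions 1,2 -> [2 1]
  step 8: s1^-1 swaps positions 1,2 -> [1 2]
  step 9: s1 swaps positions 1,2 -> [2 1]
  step 10: s1 swaps positions 1,2 -> [1 2]
  step 11: s1 swaps positions 1,2 -> [2 1]
  step 12: s1^-1 swaps positions 1,2 -> [1 2]
Final permutation (position -> original strand): [1 2]
Closure components = cycle count of this permutation = 2.

Answer: 2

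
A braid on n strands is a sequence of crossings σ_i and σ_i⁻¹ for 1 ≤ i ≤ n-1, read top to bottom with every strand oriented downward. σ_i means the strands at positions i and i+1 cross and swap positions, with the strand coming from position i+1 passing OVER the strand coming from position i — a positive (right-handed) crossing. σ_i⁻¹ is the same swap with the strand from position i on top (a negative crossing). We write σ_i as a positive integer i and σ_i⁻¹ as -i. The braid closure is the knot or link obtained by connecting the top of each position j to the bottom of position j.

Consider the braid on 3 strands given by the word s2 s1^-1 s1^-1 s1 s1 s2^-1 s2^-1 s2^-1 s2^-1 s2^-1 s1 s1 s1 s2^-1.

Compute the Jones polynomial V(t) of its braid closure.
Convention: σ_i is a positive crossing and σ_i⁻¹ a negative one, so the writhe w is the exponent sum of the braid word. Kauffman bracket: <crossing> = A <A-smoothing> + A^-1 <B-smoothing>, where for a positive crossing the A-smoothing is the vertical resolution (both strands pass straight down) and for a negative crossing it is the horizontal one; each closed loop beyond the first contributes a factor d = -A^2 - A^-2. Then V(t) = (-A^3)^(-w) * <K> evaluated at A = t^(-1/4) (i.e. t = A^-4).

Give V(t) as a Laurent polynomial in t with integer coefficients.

-t^2 + t - 1 + 3*t^-1 - 2*t^-2 + 3*t^-3 - 2*t^-4 + t^-5 - t^-6

Derivation:
The presented braid s2 s1^-1 s1^-1 s1 s1 s2^-1 s2^-1 s2^-1 s2^-1 s2^-1 s1 s1 s1 s2^-1 on 3 strands reduces by inverse Markov moves (closure unchanged at each step):
  Deconjugate: the word is γ·β·γ⁻¹ with γ = s2 (prefix) and γ⁻¹ = s2^-1 (suffix); strip both.
  Deconjugate: the word is γ·β·γ⁻¹ with γ = s1^-1 s1^-1 (prefix) and γ⁻¹ = s1 s1 (suffix); strip both.
Reduced to β = s1 s1 s2^-1 s2^-1 s2^-1 s2^-1 s2^-1 s1 on 3 strands, 8 crossings.
Compute on β:
Braid: s1 s1 s2^-1 s2^-1 s2^-1 s2^-1 s2^-1 s1 on 3 strands, 8 crossings.
Writhe w = (#positive) - (#negative) = 3 - 5 = -2.
State-sum expansion of <K>. There are 2^8 = 256 states.
Each crossing splits two ways (0=vertical, 1=horizontal). The state's weight is A^(#A-smoothings - #B-smoothings) * d^(loops - 1).
Tabulate the states by total A-exponent and number of loops L (A-exp: L × count):
  A^8: L=6 ×1
  A^6: L=5 ×8
  A^4: L=4 ×25, L=6 ×3
  A^2: L=3 ×40, L=5 ×15, L=7 ×1
  A^0: L=2 ×35, L=4 ×30, L=6 ×5
  A^-2: L=1 ×15, L=3 ×31, L=5 ×10
  A^-4: L=2 ×18, L=4 ×10
  A^-6: L=3 ×8
  A^-8: L=4 ×1
Each group contributes A^e * Σ count * d^(L-1):
Powers of d = -A^2 - A^-2: d^2 = A^4 + 2 + A^-4; d^3 = -A^6 - 3*A^2 - 3*A^-2 - A^-6; d^4 = A^8 + 4*A^4 + 6 + 4*A^-4 + A^-8; d^5 = -A^10 - 5*A^6 - 10*A^2 - 10*A^-2 - 5*A^-6 - A^-10; d^6 = A^12 + 6*A^8 + 15*A^4 + 20 + 15*A^-4 + 6*A^-8 + A^-12.
  A^8 * (d^5) = -A^18 - 5*A^14 - 10*A^10 - 10*A^6 - 5*A^2 - A^-2
  A^6 * (8*d^4) = 8*A^14 + 32*A^10 + 48*A^6 + 32*A^2 + 8*A^-2
  A^4 * (25*d^3 + 3*d^5) = -3*A^14 - 40*A^10 - 105*A^6 - 105*A^2 - 40*A^-2 - 3*A^-6
  A^2 * (40*d^2 + 15*d^4 + d^6) = A^14 + 21*A^10 + 115*A^6 + 190*A^2 + 115*A^-2 + 21*A^-6 + A^-10
  A^0 * (35*d + 30*d^3 + 5*d^5) = -5*A^10 - 55*A^6 - 175*A^2 - 175*A^-2 - 55*A^-6 - 5*A^-10
  A^-2 * (15 + 31*d^2 + 10*d^4) = 10*A^6 + 71*A^2 + 137*A^-2 + 71*A^-6 + 10*A^-10
  A^-4 * (18*d + 10*d^3) = -10*A^2 - 48*A^-2 - 48*A^-6 - 10*A^-10
  A^-6 * (8*d^2) = 8*A^-2 + 16*A^-6 + 8*A^-10
  A^-8 * (d^3) = -A^-2 - 3*A^-6 - 3*A^-10 - A^-14
Summing the groups: <K> = -A^18 + A^14 - 2*A^10 + 3*A^6 - 2*A^2 + 3*A^-2 - A^-6 + A^-10 - A^-14
Normalise by the writhe: (-A^3)^(-w) = (-A^3)^(2) = A^6, so f(A) = A^6 * <K> = -A^24 + A^20 - 2*A^16 + 3*A^12 - 2*A^8 + 3*A^4 - 1 + A^-4 - A^-8.
Substitute A = t^(-1/4), i.e. A^e → t^(-e/4): V(t) = -t^2 + t - 1 + 3*t^-1 - 2*t^-2 + 3*t^-3 - 2*t^-4 + t^-5 - t^-6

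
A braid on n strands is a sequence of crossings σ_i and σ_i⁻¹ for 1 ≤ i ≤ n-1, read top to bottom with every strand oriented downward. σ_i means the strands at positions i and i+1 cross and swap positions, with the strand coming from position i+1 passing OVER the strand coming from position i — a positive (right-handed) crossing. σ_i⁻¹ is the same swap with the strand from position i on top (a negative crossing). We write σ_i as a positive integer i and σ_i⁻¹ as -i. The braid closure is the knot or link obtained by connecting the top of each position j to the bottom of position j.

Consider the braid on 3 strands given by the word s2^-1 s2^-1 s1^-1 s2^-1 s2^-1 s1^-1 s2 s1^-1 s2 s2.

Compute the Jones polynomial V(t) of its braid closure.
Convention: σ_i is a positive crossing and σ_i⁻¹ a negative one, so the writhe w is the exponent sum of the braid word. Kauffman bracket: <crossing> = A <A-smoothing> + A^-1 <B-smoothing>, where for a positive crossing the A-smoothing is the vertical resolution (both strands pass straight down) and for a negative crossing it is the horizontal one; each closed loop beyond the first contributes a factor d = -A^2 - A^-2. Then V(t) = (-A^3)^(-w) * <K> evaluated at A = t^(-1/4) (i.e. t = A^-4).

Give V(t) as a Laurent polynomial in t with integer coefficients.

The presented braid s2^-1 s2^-1 s1^-1 s2^-1 s2^-1 s1^-1 s2 s1^-1 s2 s2 on 3 strands reduces by inverse Markov moves (closure unchanged at each step):
  Deconjugate: the word is γ·β·γ⁻¹ with γ = s2^-1 (prefix) and γ⁻¹ = s2 (suffix); strip both.
  Deconjugate: the word is γ·β·γ⁻¹ with γ = s2^-1 (prefix) and γ⁻¹ = s2 (suffix); strip both.
Reduced to β = s1^-1 s2^-1 s2^-1 s1^-1 s2 s1^-1 on 3 strands, 6 crossings.
Compute on β:
Braid: s1^-1 s2^-1 s2^-1 s1^-1 s2 s1^-1 on 3 strands, 6 crossings.
Writhe w = (#positive) - (#negative) = 1 - 5 = -4.
Enumerate smoothing states for the bracket polynomial. There are 2^6 = 64 states.
Smooth each crossing (0=||, 1=⌣⌢); contribution A^(Σ sign_k(1-2s_k)) * d^(L-1).
Tabulate the states by total A-exponent and number of loops L (A-exp: L × count):
  A^6: L=4 ×1
  A^4: L=3 ×6
  A^2: L=2 ×13, L=4 ×2
  A^0: L=1 ×10, L=3 ×10
  A^-2: L=2 ×14, L=4 ×1
  A^-4: L=1 ×3, L=3 ×3
  A^-6: L=2 ×1
Each group contributes A^e * Σ count * d^(L-1):
Powers of d = -A^2 - A^-2: d^2 = A^4 + 2 + A^-4; d^3 = -A^6 - 3*A^2 - 3*A^-2 - A^-6.
  A^6 * (d^3) = -A^12 - 3*A^8 - 3*A^4 - 1
  A^4 * (6*d^2) = 6*A^8 + 12*A^4 + 6
  A^2 * (13*d + 2*d^3) = -2*A^8 - 19*A^4 - 19 - 2*A^-4
  A^0 * (10 + 10*d^2) = 10*A^4 + 30 + 10*A^-4
  A^-2 * (14*d + d^3) = -A^4 - 17 - 17*A^-4 - A^-8
  A^-4 * (3 + 3*d^2) = 3 + 9*A^-4 + 3*A^-8
  A^-6 * (d) = -A^-4 - A^-8
Summing the groups: <K> = -A^12 + A^8 - A^4 + 2 - A^-4 + A^-8
Normalise by the writhe: (-A^3)^(-w) = (-A^3)^(4) = A^12, so f(A) = A^12 * <K> = -A^24 + A^20 - A^16 + 2*A^12 - A^8 + A^4.
Substitute A = t^(-1/4), i.e. A^e → t^(-e/4): V(t) = t^-1 - t^-2 + 2*t^-3 - t^-4 + t^-5 - t^-6

Answer: t^-1 - t^-2 + 2*t^-3 - t^-4 + t^-5 - t^-6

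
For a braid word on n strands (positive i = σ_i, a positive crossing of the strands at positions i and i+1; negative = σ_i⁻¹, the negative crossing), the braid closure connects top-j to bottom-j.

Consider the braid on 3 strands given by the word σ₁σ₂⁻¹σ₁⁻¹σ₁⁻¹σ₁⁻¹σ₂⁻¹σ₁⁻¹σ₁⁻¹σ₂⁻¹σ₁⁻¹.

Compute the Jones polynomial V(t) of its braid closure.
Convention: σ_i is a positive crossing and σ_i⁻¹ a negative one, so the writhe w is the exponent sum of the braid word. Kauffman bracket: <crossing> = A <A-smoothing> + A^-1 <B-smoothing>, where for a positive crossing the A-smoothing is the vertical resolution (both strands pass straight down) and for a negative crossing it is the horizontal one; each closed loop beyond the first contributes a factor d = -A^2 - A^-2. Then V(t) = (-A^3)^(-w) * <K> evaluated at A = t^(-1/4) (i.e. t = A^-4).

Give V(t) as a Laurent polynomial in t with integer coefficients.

t^-3 + t^-5 - t^-8

Derivation:
The presented braid s1 s2^-1 s1^-1 s1^-1 s1^-1 s2^-1 s1^-1 s1^-1 s2^-1 s1^-1 on 3 strands reduces by inverse Markov moves (closure unchanged at each step):
  Deconjugate: the word is γ·β·γ⁻¹ with γ = s1 (prefix) and γ⁻¹ = s1^-1 (suffix); strip both.
Reduced to β = s2^-1 s1^-1 s1^-1 s1^-1 s2^-1 s1^-1 s1^-1 s2^-1 on 3 strands, 8 crossings.
Compute on β:
Braid: s2^-1 s1^-1 s1^-1 s1^-1 s2^-1 s1^-1 s1^-1 s2^-1 on 3 strands, 8 crossings.
Writhe w = (#positive) - (#negative) = 0 - 8 = -8.
State-sum expansion of <K>. There are 2^8 = 256 states.
Smooth each crossing (0=||, 1=⌣⌢); contribution A^(Σ sign_k(1-2s_k)) * d^(L-1).
Tabulate the states by total A-exponent and number of loops L (A-exp: L × count):
  A^8: L=5 ×1
  A^6: L=4 ×7, L=6 ×1
  A^4: L=3 ×19, L=5 ×9
  A^2: L=2 ×24, L=4 ×31, L=6 ×1
  A^0: L=1 ×12, L=3 ×53, L=5 ×5
  A^-2: L=2 ×45, L=4 ×11
  A^-4: L=1 ×15, L=3 ×13
  A^-6: L=2 ×8
  A^-8: L=3 ×1
Each group contributes A^e * Σ count * d^(L-1):
Powers of d = -A^2 - A^-2: d^2 = A^4 + 2 + A^-4; d^3 = -A^6 - 3*A^2 - 3*A^-2 - A^-6; d^4 = A^8 + 4*A^4 + 6 + 4*A^-4 + A^-8; d^5 = -A^10 - 5*A^6 - 10*A^2 - 10*A^-2 - 5*A^-6 - A^-10.
  A^8 * (d^4) = A^16 + 4*A^12 + 6*A^8 + 4*A^4 + 1
  A^6 * (7*d^3 + d^5) = -A^16 - 12*A^12 - 31*A^8 - 31*A^4 - 12 - A^-4
  A^4 * (19*d^2 + 9*d^4) = 9*A^12 + 55*A^8 + 92*A^4 + 55 + 9*A^-4
  A^2 * (24*d + 31*d^3 + d^5) = -A^12 - 36*A^8 - 127*A^4 - 127 - 36*A^-4 - A^-8
  A^0 * (12 + 53*d^2 + 5*d^4) = 5*A^8 + 73*A^4 + 148 + 73*A^-4 + 5*A^-8
  A^-2 * (45*d + 11*d^3) = -11*A^4 - 78 - 78*A^-4 - 11*A^-8
  A^-4 * (15 + 13*d^2) = 13 + 41*A^-4 + 13*A^-8
  A^-6 * (8*d) = -8*A^-4 - 8*A^-8
  A^-8 * (d^2) = A^-4 + 2*A^-8 + A^-12
Summing the groups: <K> = -A^8 + A^-4 + A^-12
Normalise by the writhe: (-A^3)^(-w) = (-A^3)^(8) = A^24, so f(A) = A^24 * <K> = -A^32 + A^20 + A^12.
Substitute A = t^(-1/4), i.e. A^e → t^(-e/4): V(t) = t^-3 + t^-5 - t^-8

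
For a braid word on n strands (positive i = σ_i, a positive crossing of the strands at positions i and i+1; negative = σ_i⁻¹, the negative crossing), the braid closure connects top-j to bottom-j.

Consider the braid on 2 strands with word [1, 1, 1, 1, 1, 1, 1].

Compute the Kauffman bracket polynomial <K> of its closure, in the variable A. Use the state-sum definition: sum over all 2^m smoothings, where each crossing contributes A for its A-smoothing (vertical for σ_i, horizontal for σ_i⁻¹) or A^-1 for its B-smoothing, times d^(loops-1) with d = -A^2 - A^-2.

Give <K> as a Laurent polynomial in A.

Braid: s1 s1 s1 s1 s1 s1 s1 on 2 strands, 7 crossings.
Writhe w = (#positive) - (#negative) = 7 - 0 = 7.
State-sum expansion of <K>. There are 2^7 = 128 states.
For each crossing: s=0 is the vertical smoothing, s=1 horizontal. Crossing k contributes A^(sign_k * (1 - 2*s_k)); loop factor d = -A^2 - A^-2.
Tabulate the states by total A-exponent and number of loops L (A-exp: L × count):
  A^7: L=2 ×1
  A^5: L=1 ×7
  A^3: L=2 ×21
  A^1: L=3 ×35
  A^-1: L=4 ×35
  A^-3: L=5 ×21
  A^-5: L=6 ×7
  A^-7: L=7 ×1
Each group contributes A^e * Σ count * d^(L-1):
Powers of d = -A^2 - A^-2: d^2 = A^4 + 2 + A^-4; d^3 = -A^6 - 3*A^2 - 3*A^-2 - A^-6; d^4 = A^8 + 4*A^4 + 6 + 4*A^-4 + A^-8; d^5 = -A^10 - 5*A^6 - 10*A^2 - 10*A^-2 - 5*A^-6 - A^-10; d^6 = A^12 + 6*A^8 + 15*A^4 + 20 + 15*A^-4 + 6*A^-8 + A^-12.
  A^7 * (d) = -A^9 - A^5
  A^5 * (7) = 7*A^5
  A^3 * (21*d) = -21*A^5 - 21*A
  A^1 * (35*d^2) = 35*A^5 + 70*A + 35*A^-3
  A^-1 * (35*d^3) = -35*A^5 - 105*A - 105*A^-3 - 35*A^-7
  A^-3 * (21*d^4) = 21*A^5 + 84*A + 126*A^-3 + 84*A^-7 + 21*A^-11
  A^-5 * (7*d^5) = -7*A^5 - 35*A - 70*A^-3 - 70*A^-7 - 35*A^-11 - 7*A^-15
  A^-7 * (d^6) = A^5 + 6*A + 15*A^-3 + 20*A^-7 + 15*A^-11 + 6*A^-15 + A^-19
Summing the groups: <K> = -A^9 - A + A^-3 - A^-7 + A^-11 - A^-15 + A^-19

Answer: -A^9 - A + A^-3 - A^-7 + A^-11 - A^-15 + A^-19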